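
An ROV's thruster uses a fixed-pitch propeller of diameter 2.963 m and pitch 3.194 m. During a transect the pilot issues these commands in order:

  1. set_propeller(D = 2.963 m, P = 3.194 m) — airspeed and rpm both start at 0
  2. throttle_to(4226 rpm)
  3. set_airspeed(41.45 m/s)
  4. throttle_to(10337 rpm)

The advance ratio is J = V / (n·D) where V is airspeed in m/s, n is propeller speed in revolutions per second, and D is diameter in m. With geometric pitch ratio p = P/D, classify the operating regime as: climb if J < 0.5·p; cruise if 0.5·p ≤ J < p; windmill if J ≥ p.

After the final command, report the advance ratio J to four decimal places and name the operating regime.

set_propeller: D = 2.963 m, P = 3.194 m (p = P/D = 1.077962); state ← (V=0, rpm=0)
throttle_to(4226): rpm ← 4226
set_airspeed(41.45): V ← 41.45 m/s
throttle_to(10337): rpm ← 10337
final state: V = 41.45 m/s, rpm = 10337 → n = rpm/60 = 172.283333 rev/s
J = V / (n·D) = 41.45 / (172.283333 × 2.963) = 0.081199
regime bands: climb J<0.5390 | cruise [0.5390, 1.0780) | windmill J≥1.0780
J = 0.0812 → climb

J = 0.0812, regime = climb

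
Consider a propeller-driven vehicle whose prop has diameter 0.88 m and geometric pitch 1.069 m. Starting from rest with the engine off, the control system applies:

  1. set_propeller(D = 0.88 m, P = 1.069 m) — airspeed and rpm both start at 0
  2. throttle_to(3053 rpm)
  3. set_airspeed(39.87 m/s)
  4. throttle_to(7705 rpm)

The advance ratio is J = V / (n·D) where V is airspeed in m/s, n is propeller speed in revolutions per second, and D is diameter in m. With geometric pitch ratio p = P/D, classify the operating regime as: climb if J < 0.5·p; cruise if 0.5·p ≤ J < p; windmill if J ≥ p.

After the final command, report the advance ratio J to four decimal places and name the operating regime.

J = 0.3528, regime = climb

set_propeller: D = 0.88 m, P = 1.069 m (p = P/D = 1.214773); state ← (V=0, rpm=0)
throttle_to(3053): rpm ← 3053
set_airspeed(39.87): V ← 39.87 m/s
throttle_to(7705): rpm ← 7705
final state: V = 39.87 m/s, rpm = 7705 → n = rpm/60 = 128.416667 rev/s
J = V / (n·D) = 39.87 / (128.416667 × 0.88) = 0.352811
regime bands: climb J<0.6074 | cruise [0.6074, 1.2148) | windmill J≥1.2148
J = 0.3528 → climb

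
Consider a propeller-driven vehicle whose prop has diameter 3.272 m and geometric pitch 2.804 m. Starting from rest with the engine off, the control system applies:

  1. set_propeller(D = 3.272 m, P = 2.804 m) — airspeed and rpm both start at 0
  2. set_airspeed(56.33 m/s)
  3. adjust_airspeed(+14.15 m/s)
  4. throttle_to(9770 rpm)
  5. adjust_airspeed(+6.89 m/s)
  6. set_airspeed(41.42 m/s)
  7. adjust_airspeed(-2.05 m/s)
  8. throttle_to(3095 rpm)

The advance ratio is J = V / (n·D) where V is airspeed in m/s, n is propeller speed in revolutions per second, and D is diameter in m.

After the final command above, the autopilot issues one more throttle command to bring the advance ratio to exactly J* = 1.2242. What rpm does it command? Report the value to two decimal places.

rpm = 589.73

set_propeller: D = 3.272 m, P = 2.804 m (p = P/D = 0.856968); state ← (V=0, rpm=0)
set_airspeed(56.33): V ← 56.33 m/s
adjust_airspeed(+14.15): V ← 56.33 +14.15 = 70.48 m/s
throttle_to(9770): rpm ← 9770
adjust_airspeed(+6.89): V ← 70.48 +6.89 = 77.37 m/s
set_airspeed(41.42): V ← 41.42 m/s
adjust_airspeed(-2.05): V ← 41.42 -2.05 = 39.37 m/s
throttle_to(3095): rpm ← 3095
final state: V = 39.37 m/s, rpm = 3095 → n = rpm/60 = 51.583333 rev/s
target J* = 1.2242; solve J* = V/(n·D) for n: n = V/(J*·D) = 39.37/(1.2242 × 3.272) = 9.828783 rev/s
rpm = 60·n = 589.726977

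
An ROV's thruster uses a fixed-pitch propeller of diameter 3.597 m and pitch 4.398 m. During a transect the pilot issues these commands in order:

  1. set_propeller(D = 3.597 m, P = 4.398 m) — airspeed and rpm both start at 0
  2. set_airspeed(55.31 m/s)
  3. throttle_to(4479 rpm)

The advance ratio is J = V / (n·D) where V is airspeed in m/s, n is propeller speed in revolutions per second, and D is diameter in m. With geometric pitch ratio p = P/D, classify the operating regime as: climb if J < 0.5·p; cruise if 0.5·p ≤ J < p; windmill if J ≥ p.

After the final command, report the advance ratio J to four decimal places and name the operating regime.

J = 0.2060, regime = climb

set_propeller: D = 3.597 m, P = 4.398 m (p = P/D = 1.222686); state ← (V=0, rpm=0)
set_airspeed(55.31): V ← 55.31 m/s
throttle_to(4479): rpm ← 4479
final state: V = 55.31 m/s, rpm = 4479 → n = rpm/60 = 74.650000 rev/s
J = V / (n·D) = 55.31 / (74.650000 × 3.597) = 0.205984
regime bands: climb J<0.6113 | cruise [0.6113, 1.2227) | windmill J≥1.2227
J = 0.2060 → climb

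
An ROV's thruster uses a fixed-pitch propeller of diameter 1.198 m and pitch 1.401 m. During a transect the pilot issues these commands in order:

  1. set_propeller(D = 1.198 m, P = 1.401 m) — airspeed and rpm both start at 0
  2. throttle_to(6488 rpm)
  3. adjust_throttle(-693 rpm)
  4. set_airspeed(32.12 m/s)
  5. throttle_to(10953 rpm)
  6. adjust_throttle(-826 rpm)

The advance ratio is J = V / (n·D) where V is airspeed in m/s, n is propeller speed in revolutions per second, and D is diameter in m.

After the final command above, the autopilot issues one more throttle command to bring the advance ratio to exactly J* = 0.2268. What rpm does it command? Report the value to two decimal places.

rpm = 7092.95

set_propeller: D = 1.198 m, P = 1.401 m (p = P/D = 1.169449); state ← (V=0, rpm=0)
throttle_to(6488): rpm ← 6488
adjust_throttle(-693): rpm ← 6488 -693 = 5795
set_airspeed(32.12): V ← 32.12 m/s
throttle_to(10953): rpm ← 10953
adjust_throttle(-826): rpm ← 10953 -826 = 10127
final state: V = 32.12 m/s, rpm = 10127 → n = rpm/60 = 168.783333 rev/s
target J* = 0.2268; solve J* = V/(n·D) for n: n = V/(J*·D) = 32.12/(0.2268 × 1.198) = 118.215839 rev/s
rpm = 60·n = 7092.950332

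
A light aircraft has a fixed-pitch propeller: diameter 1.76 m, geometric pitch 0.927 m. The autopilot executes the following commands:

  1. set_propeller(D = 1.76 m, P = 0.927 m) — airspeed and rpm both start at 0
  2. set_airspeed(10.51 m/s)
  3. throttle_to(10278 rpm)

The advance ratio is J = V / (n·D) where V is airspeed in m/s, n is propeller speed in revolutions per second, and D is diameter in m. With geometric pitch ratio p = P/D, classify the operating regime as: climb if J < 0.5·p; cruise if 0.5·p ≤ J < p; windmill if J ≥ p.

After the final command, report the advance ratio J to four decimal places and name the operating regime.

J = 0.0349, regime = climb

set_propeller: D = 1.76 m, P = 0.927 m (p = P/D = 0.526705); state ← (V=0, rpm=0)
set_airspeed(10.51): V ← 10.51 m/s
throttle_to(10278): rpm ← 10278
final state: V = 10.51 m/s, rpm = 10278 → n = rpm/60 = 171.300000 rev/s
J = V / (n·D) = 10.51 / (171.300000 × 1.76) = 0.034860
regime bands: climb J<0.2634 | cruise [0.2634, 0.5267) | windmill J≥0.5267
J = 0.0349 → climb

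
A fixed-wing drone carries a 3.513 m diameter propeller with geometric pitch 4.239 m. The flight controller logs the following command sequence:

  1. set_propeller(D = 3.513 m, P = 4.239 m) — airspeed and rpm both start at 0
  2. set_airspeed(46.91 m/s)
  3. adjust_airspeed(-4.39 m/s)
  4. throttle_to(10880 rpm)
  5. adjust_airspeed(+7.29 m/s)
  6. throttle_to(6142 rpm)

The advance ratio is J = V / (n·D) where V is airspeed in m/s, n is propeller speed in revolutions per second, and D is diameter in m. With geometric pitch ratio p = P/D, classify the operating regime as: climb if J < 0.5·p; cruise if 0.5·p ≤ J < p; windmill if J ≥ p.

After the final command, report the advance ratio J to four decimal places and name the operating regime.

set_propeller: D = 3.513 m, P = 4.239 m (p = P/D = 1.206661); state ← (V=0, rpm=0)
set_airspeed(46.91): V ← 46.91 m/s
adjust_airspeed(-4.39): V ← 46.91 -4.39 = 42.52 m/s
throttle_to(10880): rpm ← 10880
adjust_airspeed(+7.29): V ← 42.52 +7.29 = 49.81 m/s
throttle_to(6142): rpm ← 6142
final state: V = 49.81 m/s, rpm = 6142 → n = rpm/60 = 102.366667 rev/s
J = V / (n·D) = 49.81 / (102.366667 × 3.513) = 0.138510
regime bands: climb J<0.6033 | cruise [0.6033, 1.2067) | windmill J≥1.2067
J = 0.1385 → climb

J = 0.1385, regime = climb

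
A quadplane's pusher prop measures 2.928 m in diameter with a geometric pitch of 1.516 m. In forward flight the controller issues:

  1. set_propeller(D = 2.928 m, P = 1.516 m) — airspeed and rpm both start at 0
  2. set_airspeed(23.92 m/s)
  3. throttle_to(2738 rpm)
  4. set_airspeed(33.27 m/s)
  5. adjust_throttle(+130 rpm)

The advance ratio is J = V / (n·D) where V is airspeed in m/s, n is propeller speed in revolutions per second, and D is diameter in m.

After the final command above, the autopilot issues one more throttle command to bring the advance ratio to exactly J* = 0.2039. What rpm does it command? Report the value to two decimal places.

set_propeller: D = 2.928 m, P = 1.516 m (p = P/D = 0.517760); state ← (V=0, rpm=0)
set_airspeed(23.92): V ← 23.92 m/s
throttle_to(2738): rpm ← 2738
set_airspeed(33.27): V ← 33.27 m/s
adjust_throttle(+130): rpm ← 2738 +130 = 2868
final state: V = 33.27 m/s, rpm = 2868 → n = rpm/60 = 47.800000 rev/s
target J* = 0.2039; solve J* = V/(n·D) for n: n = V/(J*·D) = 33.27/(0.2039 × 2.928) = 55.726851 rev/s
rpm = 60·n = 3343.611060

rpm = 3343.61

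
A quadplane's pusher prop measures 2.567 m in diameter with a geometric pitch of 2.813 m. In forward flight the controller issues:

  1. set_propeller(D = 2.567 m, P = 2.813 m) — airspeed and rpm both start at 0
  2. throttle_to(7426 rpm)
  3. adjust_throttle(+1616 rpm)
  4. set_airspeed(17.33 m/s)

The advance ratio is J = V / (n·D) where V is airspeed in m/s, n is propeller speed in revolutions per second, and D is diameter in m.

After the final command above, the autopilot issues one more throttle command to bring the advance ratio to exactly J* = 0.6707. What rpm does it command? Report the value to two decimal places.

rpm = 603.94

set_propeller: D = 2.567 m, P = 2.813 m (p = P/D = 1.095832); state ← (V=0, rpm=0)
throttle_to(7426): rpm ← 7426
adjust_throttle(+1616): rpm ← 7426 +1616 = 9042
set_airspeed(17.33): V ← 17.33 m/s
final state: V = 17.33 m/s, rpm = 9042 → n = rpm/60 = 150.700000 rev/s
target J* = 0.6707; solve J* = V/(n·D) for n: n = V/(J*·D) = 17.33/(0.6707 × 2.567) = 10.065709 rev/s
rpm = 60·n = 603.942564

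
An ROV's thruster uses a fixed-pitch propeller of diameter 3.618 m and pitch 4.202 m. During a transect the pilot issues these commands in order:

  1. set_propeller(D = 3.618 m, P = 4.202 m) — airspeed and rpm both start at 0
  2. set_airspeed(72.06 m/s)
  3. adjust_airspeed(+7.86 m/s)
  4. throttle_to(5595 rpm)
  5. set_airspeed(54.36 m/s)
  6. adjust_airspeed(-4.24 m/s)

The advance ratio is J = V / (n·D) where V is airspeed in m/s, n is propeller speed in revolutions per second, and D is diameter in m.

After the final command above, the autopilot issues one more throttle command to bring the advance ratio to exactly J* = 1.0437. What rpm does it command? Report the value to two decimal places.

rpm = 796.38

set_propeller: D = 3.618 m, P = 4.202 m (p = P/D = 1.161415); state ← (V=0, rpm=0)
set_airspeed(72.06): V ← 72.06 m/s
adjust_airspeed(+7.86): V ← 72.06 +7.86 = 79.92 m/s
throttle_to(5595): rpm ← 5595
set_airspeed(54.36): V ← 54.36 m/s
adjust_airspeed(-4.24): V ← 54.36 -4.24 = 50.12 m/s
final state: V = 50.12 m/s, rpm = 5595 → n = rpm/60 = 93.250000 rev/s
target J* = 1.0437; solve J* = V/(n·D) for n: n = V/(J*·D) = 50.12/(1.0437 × 3.618) = 13.272930 rev/s
rpm = 60·n = 796.375823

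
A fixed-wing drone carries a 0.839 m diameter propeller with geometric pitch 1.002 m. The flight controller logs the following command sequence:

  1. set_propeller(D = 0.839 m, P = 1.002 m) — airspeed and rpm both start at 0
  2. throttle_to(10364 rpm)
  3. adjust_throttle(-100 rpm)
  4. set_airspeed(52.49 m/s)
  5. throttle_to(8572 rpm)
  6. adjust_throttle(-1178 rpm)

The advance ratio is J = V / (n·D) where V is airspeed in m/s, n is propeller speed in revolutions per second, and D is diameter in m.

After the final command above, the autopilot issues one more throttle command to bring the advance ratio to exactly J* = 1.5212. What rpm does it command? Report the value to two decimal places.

rpm = 2467.63

set_propeller: D = 0.839 m, P = 1.002 m (p = P/D = 1.194279); state ← (V=0, rpm=0)
throttle_to(10364): rpm ← 10364
adjust_throttle(-100): rpm ← 10364 -100 = 10264
set_airspeed(52.49): V ← 52.49 m/s
throttle_to(8572): rpm ← 8572
adjust_throttle(-1178): rpm ← 8572 -1178 = 7394
final state: V = 52.49 m/s, rpm = 7394 → n = rpm/60 = 123.233333 rev/s
target J* = 1.5212; solve J* = V/(n·D) for n: n = V/(J*·D) = 52.49/(1.5212 × 0.839) = 41.127120 rev/s
rpm = 60·n = 2467.627182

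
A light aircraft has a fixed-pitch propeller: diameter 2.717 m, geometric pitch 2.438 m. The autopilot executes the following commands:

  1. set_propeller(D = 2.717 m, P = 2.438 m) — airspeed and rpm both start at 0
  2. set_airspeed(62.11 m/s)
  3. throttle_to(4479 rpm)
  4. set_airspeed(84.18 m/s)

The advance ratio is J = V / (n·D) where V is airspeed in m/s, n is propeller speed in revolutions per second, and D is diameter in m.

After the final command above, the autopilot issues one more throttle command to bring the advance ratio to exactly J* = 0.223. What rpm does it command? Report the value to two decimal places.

set_propeller: D = 2.717 m, P = 2.438 m (p = P/D = 0.897313); state ← (V=0, rpm=0)
set_airspeed(62.11): V ← 62.11 m/s
throttle_to(4479): rpm ← 4479
set_airspeed(84.18): V ← 84.18 m/s
final state: V = 84.18 m/s, rpm = 4479 → n = rpm/60 = 74.650000 rev/s
target J* = 0.223; solve J* = V/(n·D) for n: n = V/(J*·D) = 84.18/(0.223 × 2.717) = 138.935881 rev/s
rpm = 60·n = 8336.152872

rpm = 8336.15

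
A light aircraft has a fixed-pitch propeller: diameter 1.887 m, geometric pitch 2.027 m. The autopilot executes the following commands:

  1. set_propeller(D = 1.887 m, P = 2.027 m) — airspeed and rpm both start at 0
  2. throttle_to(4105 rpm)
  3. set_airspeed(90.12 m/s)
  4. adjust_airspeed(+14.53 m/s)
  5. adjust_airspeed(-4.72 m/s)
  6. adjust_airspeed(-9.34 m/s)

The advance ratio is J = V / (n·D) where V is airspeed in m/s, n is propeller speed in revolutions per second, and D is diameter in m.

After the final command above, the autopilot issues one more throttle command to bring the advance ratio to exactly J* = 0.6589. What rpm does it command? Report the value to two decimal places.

set_propeller: D = 1.887 m, P = 2.027 m (p = P/D = 1.074192); state ← (V=0, rpm=0)
throttle_to(4105): rpm ← 4105
set_airspeed(90.12): V ← 90.12 m/s
adjust_airspeed(+14.53): V ← 90.12 +14.53 = 104.65 m/s
adjust_airspeed(-4.72): V ← 104.65 -4.72 = 99.93 m/s
adjust_airspeed(-9.34): V ← 99.93 -9.34 = 90.59 m/s
final state: V = 90.59 m/s, rpm = 4105 → n = rpm/60 = 68.416667 rev/s
target J* = 0.6589; solve J* = V/(n·D) for n: n = V/(J*·D) = 90.59/(0.6589 × 1.887) = 72.859947 rev/s
rpm = 60·n = 4371.596830

rpm = 4371.60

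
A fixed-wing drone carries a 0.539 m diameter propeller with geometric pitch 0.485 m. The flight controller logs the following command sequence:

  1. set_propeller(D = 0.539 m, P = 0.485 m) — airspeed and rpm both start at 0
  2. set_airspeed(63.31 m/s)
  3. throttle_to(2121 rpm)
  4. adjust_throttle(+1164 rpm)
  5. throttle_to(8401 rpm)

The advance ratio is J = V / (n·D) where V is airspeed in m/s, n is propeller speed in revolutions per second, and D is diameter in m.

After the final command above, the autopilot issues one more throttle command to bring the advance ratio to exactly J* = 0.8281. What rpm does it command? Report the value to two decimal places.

rpm = 8510.44

set_propeller: D = 0.539 m, P = 0.485 m (p = P/D = 0.899814); state ← (V=0, rpm=0)
set_airspeed(63.31): V ← 63.31 m/s
throttle_to(2121): rpm ← 2121
adjust_throttle(+1164): rpm ← 2121 +1164 = 3285
throttle_to(8401): rpm ← 8401
final state: V = 63.31 m/s, rpm = 8401 → n = rpm/60 = 140.016667 rev/s
target J* = 0.8281; solve J* = V/(n·D) for n: n = V/(J*·D) = 63.31/(0.8281 × 0.539) = 141.840667 rev/s
rpm = 60·n = 8510.439997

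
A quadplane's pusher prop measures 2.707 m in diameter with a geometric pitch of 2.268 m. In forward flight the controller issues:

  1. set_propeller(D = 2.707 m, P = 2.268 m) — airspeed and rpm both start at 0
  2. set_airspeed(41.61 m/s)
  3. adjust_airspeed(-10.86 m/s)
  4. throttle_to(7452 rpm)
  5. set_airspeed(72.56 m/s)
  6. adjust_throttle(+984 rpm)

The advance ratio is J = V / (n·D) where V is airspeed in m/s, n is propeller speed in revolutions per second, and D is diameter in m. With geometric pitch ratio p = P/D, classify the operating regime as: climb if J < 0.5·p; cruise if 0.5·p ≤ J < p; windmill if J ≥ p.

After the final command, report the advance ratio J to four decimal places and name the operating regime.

set_propeller: D = 2.707 m, P = 2.268 m (p = P/D = 0.837828); state ← (V=0, rpm=0)
set_airspeed(41.61): V ← 41.61 m/s
adjust_airspeed(-10.86): V ← 41.61 -10.86 = 30.75 m/s
throttle_to(7452): rpm ← 7452
set_airspeed(72.56): V ← 72.56 m/s
adjust_throttle(+984): rpm ← 7452 +984 = 8436
final state: V = 72.56 m/s, rpm = 8436 → n = rpm/60 = 140.600000 rev/s
J = V / (n·D) = 72.56 / (140.600000 × 2.707) = 0.190644
regime bands: climb J<0.4189 | cruise [0.4189, 0.8378) | windmill J≥0.8378
J = 0.1906 → climb

J = 0.1906, regime = climb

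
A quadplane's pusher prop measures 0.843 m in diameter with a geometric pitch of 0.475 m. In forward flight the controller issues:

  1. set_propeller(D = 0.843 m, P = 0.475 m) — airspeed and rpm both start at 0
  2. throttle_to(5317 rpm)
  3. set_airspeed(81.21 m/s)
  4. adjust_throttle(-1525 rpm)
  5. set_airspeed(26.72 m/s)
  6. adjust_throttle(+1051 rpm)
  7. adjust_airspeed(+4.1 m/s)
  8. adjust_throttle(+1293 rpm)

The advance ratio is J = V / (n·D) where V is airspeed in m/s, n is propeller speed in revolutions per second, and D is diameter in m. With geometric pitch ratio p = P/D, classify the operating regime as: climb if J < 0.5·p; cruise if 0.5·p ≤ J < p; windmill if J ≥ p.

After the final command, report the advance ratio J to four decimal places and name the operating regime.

set_propeller: D = 0.843 m, P = 0.475 m (p = P/D = 0.563464); state ← (V=0, rpm=0)
throttle_to(5317): rpm ← 5317
set_airspeed(81.21): V ← 81.21 m/s
adjust_throttle(-1525): rpm ← 5317 -1525 = 3792
set_airspeed(26.72): V ← 26.72 m/s
adjust_throttle(+1051): rpm ← 3792 +1051 = 4843
adjust_airspeed(+4.1): V ← 26.72 +4.1 = 30.82 m/s
adjust_throttle(+1293): rpm ← 4843 +1293 = 6136
final state: V = 30.82 m/s, rpm = 6136 → n = rpm/60 = 102.266667 rev/s
J = V / (n·D) = 30.82 / (102.266667 × 0.843) = 0.357496
regime bands: climb J<0.2817 | cruise [0.2817, 0.5635) | windmill J≥0.5635
J = 0.3575 → cruise

J = 0.3575, regime = cruise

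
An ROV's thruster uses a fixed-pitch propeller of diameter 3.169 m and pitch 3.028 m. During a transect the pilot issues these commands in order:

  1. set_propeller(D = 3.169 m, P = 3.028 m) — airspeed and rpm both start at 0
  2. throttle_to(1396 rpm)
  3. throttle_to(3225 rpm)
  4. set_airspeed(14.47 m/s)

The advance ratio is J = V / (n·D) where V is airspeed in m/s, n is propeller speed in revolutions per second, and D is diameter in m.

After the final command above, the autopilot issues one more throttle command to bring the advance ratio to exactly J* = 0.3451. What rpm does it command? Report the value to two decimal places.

rpm = 793.88

set_propeller: D = 3.169 m, P = 3.028 m (p = P/D = 0.955506); state ← (V=0, rpm=0)
throttle_to(1396): rpm ← 1396
throttle_to(3225): rpm ← 3225
set_airspeed(14.47): V ← 14.47 m/s
final state: V = 14.47 m/s, rpm = 3225 → n = rpm/60 = 53.750000 rev/s
target J* = 0.3451; solve J* = V/(n·D) for n: n = V/(J*·D) = 14.47/(0.3451 × 3.169) = 13.231264 rev/s
rpm = 60·n = 793.875836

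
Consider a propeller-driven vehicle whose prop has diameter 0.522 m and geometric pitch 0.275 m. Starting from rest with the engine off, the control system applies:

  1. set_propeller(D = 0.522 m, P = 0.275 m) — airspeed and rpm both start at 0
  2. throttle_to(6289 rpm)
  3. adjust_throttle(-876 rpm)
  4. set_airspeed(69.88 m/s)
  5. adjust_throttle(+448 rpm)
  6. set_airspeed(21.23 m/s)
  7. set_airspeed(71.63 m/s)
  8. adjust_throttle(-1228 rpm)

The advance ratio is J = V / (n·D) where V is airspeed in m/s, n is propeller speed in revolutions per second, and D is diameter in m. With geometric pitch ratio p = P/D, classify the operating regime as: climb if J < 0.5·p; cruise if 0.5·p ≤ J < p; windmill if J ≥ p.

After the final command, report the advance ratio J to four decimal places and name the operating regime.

J = 1.7771, regime = windmill

set_propeller: D = 0.522 m, P = 0.275 m (p = P/D = 0.526820); state ← (V=0, rpm=0)
throttle_to(6289): rpm ← 6289
adjust_throttle(-876): rpm ← 6289 -876 = 5413
set_airspeed(69.88): V ← 69.88 m/s
adjust_throttle(+448): rpm ← 5413 +448 = 5861
set_airspeed(21.23): V ← 21.23 m/s
set_airspeed(71.63): V ← 71.63 m/s
adjust_throttle(-1228): rpm ← 5861 -1228 = 4633
final state: V = 71.63 m/s, rpm = 4633 → n = rpm/60 = 77.216667 rev/s
J = V / (n·D) = 71.63 / (77.216667 × 0.522) = 1.777106
regime bands: climb J<0.2634 | cruise [0.2634, 0.5268) | windmill J≥0.5268
J = 1.7771 → windmill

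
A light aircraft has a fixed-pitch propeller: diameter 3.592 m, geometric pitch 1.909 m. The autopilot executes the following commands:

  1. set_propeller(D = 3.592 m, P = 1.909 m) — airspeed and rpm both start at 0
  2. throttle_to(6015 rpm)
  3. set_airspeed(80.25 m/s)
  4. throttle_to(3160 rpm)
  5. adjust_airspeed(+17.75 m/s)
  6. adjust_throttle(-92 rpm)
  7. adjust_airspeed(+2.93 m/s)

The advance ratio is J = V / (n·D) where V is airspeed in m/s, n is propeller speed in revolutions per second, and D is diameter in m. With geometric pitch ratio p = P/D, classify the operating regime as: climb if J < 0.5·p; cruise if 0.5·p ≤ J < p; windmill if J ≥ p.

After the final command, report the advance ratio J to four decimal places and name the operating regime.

set_propeller: D = 3.592 m, P = 1.909 m (p = P/D = 0.531459); state ← (V=0, rpm=0)
throttle_to(6015): rpm ← 6015
set_airspeed(80.25): V ← 80.25 m/s
throttle_to(3160): rpm ← 3160
adjust_airspeed(+17.75): V ← 80.25 +17.75 = 98 m/s
adjust_throttle(-92): rpm ← 3160 -92 = 3068
adjust_airspeed(+2.93): V ← 98 +2.93 = 100.93 m/s
final state: V = 100.93 m/s, rpm = 3068 → n = rpm/60 = 51.133333 rev/s
J = V / (n·D) = 100.93 / (51.133333 × 3.592) = 0.549515
regime bands: climb J<0.2657 | cruise [0.2657, 0.5315) | windmill J≥0.5315
J = 0.5495 → windmill

J = 0.5495, regime = windmill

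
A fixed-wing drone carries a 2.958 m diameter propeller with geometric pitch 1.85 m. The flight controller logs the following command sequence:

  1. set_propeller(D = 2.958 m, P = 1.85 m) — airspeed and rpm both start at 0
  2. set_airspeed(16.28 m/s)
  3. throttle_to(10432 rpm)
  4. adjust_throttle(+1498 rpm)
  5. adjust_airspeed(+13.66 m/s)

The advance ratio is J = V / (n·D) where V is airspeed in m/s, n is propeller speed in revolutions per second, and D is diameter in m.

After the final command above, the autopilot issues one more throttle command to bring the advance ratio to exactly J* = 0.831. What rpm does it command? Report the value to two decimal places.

rpm = 730.81

set_propeller: D = 2.958 m, P = 1.85 m (p = P/D = 0.625423); state ← (V=0, rpm=0)
set_airspeed(16.28): V ← 16.28 m/s
throttle_to(10432): rpm ← 10432
adjust_throttle(+1498): rpm ← 10432 +1498 = 11930
adjust_airspeed(+13.66): V ← 16.28 +13.66 = 29.94 m/s
final state: V = 29.94 m/s, rpm = 11930 → n = rpm/60 = 198.833333 rev/s
target J* = 0.831; solve J* = V/(n·D) for n: n = V/(J*·D) = 29.94/(0.831 × 2.958) = 12.180149 rev/s
rpm = 60·n = 730.808943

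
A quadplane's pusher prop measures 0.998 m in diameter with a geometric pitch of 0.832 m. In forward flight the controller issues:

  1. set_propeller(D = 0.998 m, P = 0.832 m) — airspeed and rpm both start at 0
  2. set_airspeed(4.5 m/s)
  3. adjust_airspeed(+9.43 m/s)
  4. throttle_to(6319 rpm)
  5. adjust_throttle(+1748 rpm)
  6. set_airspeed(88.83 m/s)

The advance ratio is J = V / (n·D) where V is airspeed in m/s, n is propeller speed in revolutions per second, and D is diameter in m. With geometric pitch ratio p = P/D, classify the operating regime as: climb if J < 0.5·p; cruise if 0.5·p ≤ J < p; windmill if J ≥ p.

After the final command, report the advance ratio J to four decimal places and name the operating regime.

J = 0.6620, regime = cruise

set_propeller: D = 0.998 m, P = 0.832 m (p = P/D = 0.833667); state ← (V=0, rpm=0)
set_airspeed(4.5): V ← 4.5 m/s
adjust_airspeed(+9.43): V ← 4.5 +9.43 = 13.93 m/s
throttle_to(6319): rpm ← 6319
adjust_throttle(+1748): rpm ← 6319 +1748 = 8067
set_airspeed(88.83): V ← 88.83 m/s
final state: V = 88.83 m/s, rpm = 8067 → n = rpm/60 = 134.450000 rev/s
J = V / (n·D) = 88.83 / (134.450000 × 0.998) = 0.662016
regime bands: climb J<0.4168 | cruise [0.4168, 0.8337) | windmill J≥0.8337
J = 0.6620 → cruise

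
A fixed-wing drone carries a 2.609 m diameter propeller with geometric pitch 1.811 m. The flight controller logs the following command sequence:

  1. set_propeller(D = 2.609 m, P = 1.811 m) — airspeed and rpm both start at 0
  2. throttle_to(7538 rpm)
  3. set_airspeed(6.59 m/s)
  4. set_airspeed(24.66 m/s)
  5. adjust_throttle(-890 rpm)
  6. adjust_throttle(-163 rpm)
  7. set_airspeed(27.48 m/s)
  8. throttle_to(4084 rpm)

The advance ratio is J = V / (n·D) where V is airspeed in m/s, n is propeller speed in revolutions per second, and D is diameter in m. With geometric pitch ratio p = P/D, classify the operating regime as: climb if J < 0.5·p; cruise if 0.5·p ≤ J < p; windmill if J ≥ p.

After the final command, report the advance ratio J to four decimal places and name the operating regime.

J = 0.1547, regime = climb

set_propeller: D = 2.609 m, P = 1.811 m (p = P/D = 0.694136); state ← (V=0, rpm=0)
throttle_to(7538): rpm ← 7538
set_airspeed(6.59): V ← 6.59 m/s
set_airspeed(24.66): V ← 24.66 m/s
adjust_throttle(-890): rpm ← 7538 -890 = 6648
adjust_throttle(-163): rpm ← 6648 -163 = 6485
set_airspeed(27.48): V ← 27.48 m/s
throttle_to(4084): rpm ← 4084
final state: V = 27.48 m/s, rpm = 4084 → n = rpm/60 = 68.066667 rev/s
J = V / (n·D) = 27.48 / (68.066667 × 2.609) = 0.154742
regime bands: climb J<0.3471 | cruise [0.3471, 0.6941) | windmill J≥0.6941
J = 0.1547 → climb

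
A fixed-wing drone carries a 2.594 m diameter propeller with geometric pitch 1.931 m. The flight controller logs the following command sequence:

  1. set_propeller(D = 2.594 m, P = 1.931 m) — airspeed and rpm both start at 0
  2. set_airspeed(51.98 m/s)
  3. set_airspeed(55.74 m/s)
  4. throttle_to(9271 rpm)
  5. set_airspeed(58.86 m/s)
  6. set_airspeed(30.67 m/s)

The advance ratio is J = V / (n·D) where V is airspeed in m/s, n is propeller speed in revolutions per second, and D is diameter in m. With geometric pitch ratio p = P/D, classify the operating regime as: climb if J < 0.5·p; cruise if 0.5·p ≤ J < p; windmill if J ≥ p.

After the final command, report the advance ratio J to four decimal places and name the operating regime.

set_propeller: D = 2.594 m, P = 1.931 m (p = P/D = 0.744410); state ← (V=0, rpm=0)
set_airspeed(51.98): V ← 51.98 m/s
set_airspeed(55.74): V ← 55.74 m/s
throttle_to(9271): rpm ← 9271
set_airspeed(58.86): V ← 58.86 m/s
set_airspeed(30.67): V ← 30.67 m/s
final state: V = 30.67 m/s, rpm = 9271 → n = rpm/60 = 154.516667 rev/s
J = V / (n·D) = 30.67 / (154.516667 × 2.594) = 0.076519
regime bands: climb J<0.3722 | cruise [0.3722, 0.7444) | windmill J≥0.7444
J = 0.0765 → climb

J = 0.0765, regime = climb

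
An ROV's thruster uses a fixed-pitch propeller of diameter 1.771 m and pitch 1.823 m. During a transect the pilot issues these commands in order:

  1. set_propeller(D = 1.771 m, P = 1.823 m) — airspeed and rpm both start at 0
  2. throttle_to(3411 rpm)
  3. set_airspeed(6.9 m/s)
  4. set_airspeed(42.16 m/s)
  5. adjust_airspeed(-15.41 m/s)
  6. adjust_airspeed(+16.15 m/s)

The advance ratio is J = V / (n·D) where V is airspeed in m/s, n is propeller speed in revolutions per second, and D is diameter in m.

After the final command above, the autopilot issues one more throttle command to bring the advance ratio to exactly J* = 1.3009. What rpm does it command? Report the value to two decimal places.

set_propeller: D = 1.771 m, P = 1.823 m (p = P/D = 1.029362); state ← (V=0, rpm=0)
throttle_to(3411): rpm ← 3411
set_airspeed(6.9): V ← 6.9 m/s
set_airspeed(42.16): V ← 42.16 m/s
adjust_airspeed(-15.41): V ← 42.16 -15.41 = 26.75 m/s
adjust_airspeed(+16.15): V ← 26.75 +16.15 = 42.9 m/s
final state: V = 42.9 m/s, rpm = 3411 → n = rpm/60 = 56.850000 rev/s
target J* = 1.3009; solve J* = V/(n·D) for n: n = V/(J*·D) = 42.9/(1.3009 × 1.771) = 18.620649 rev/s
rpm = 60·n = 1117.238949

rpm = 1117.24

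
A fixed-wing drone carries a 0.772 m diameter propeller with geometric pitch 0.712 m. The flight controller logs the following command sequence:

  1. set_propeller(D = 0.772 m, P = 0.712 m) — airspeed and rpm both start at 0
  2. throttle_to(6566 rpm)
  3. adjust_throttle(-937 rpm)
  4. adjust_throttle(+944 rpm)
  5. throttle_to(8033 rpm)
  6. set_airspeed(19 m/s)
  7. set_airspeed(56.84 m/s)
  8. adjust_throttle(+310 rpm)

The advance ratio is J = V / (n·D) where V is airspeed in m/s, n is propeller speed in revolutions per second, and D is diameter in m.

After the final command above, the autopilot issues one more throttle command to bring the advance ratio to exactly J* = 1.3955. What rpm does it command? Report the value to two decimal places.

rpm = 3165.62

set_propeller: D = 0.772 m, P = 0.712 m (p = P/D = 0.922280); state ← (V=0, rpm=0)
throttle_to(6566): rpm ← 6566
adjust_throttle(-937): rpm ← 6566 -937 = 5629
adjust_throttle(+944): rpm ← 5629 +944 = 6573
throttle_to(8033): rpm ← 8033
set_airspeed(19): V ← 19 m/s
set_airspeed(56.84): V ← 56.84 m/s
adjust_throttle(+310): rpm ← 8033 +310 = 8343
final state: V = 56.84 m/s, rpm = 8343 → n = rpm/60 = 139.050000 rev/s
target J* = 1.3955; solve J* = V/(n·D) for n: n = V/(J*·D) = 56.84/(1.3955 × 0.772) = 52.760260 rev/s
rpm = 60·n = 3165.615608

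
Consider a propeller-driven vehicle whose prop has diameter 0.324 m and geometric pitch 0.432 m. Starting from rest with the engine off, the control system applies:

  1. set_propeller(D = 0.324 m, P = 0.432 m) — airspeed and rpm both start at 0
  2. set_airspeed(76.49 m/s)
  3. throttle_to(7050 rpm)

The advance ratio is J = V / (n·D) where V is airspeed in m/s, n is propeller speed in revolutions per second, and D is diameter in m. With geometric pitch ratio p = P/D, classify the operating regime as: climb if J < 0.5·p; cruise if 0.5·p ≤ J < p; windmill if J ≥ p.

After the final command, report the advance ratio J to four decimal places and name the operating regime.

J = 2.0092, regime = windmill

set_propeller: D = 0.324 m, P = 0.432 m (p = P/D = 1.333333); state ← (V=0, rpm=0)
set_airspeed(76.49): V ← 76.49 m/s
throttle_to(7050): rpm ← 7050
final state: V = 76.49 m/s, rpm = 7050 → n = rpm/60 = 117.500000 rev/s
J = V / (n·D) = 76.49 / (117.500000 × 0.324) = 2.009194
regime bands: climb J<0.6667 | cruise [0.6667, 1.3333) | windmill J≥1.3333
J = 2.0092 → windmill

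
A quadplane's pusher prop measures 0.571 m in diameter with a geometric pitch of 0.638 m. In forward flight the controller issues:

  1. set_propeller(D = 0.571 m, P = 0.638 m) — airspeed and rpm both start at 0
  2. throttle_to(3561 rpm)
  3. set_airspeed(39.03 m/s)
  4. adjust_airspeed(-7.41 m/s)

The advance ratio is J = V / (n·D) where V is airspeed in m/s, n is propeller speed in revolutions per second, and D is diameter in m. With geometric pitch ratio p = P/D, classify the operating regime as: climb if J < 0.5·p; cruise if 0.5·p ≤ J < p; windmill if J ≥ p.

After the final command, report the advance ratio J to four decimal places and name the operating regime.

set_propeller: D = 0.571 m, P = 0.638 m (p = P/D = 1.117338); state ← (V=0, rpm=0)
throttle_to(3561): rpm ← 3561
set_airspeed(39.03): V ← 39.03 m/s
adjust_airspeed(-7.41): V ← 39.03 -7.41 = 31.62 m/s
final state: V = 31.62 m/s, rpm = 3561 → n = rpm/60 = 59.350000 rev/s
J = V / (n·D) = 31.62 / (59.350000 × 0.571) = 0.933050
regime bands: climb J<0.5587 | cruise [0.5587, 1.1173) | windmill J≥1.1173
J = 0.9331 → cruise

J = 0.9331, regime = cruise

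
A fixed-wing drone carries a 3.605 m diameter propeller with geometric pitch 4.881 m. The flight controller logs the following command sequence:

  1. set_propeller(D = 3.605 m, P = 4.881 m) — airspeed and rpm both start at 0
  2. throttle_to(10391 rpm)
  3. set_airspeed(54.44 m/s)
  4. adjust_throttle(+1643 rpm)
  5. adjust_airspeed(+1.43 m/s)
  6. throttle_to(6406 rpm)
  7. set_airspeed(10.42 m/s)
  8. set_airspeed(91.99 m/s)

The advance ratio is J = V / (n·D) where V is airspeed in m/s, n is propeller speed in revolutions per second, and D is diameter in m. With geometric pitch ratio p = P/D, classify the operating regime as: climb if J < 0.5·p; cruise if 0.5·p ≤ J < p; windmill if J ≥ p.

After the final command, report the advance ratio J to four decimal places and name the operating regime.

set_propeller: D = 3.605 m, P = 4.881 m (p = P/D = 1.353953); state ← (V=0, rpm=0)
throttle_to(10391): rpm ← 10391
set_airspeed(54.44): V ← 54.44 m/s
adjust_throttle(+1643): rpm ← 10391 +1643 = 12034
adjust_airspeed(+1.43): V ← 54.44 +1.43 = 55.87 m/s
throttle_to(6406): rpm ← 6406
set_airspeed(10.42): V ← 10.42 m/s
set_airspeed(91.99): V ← 91.99 m/s
final state: V = 91.99 m/s, rpm = 6406 → n = rpm/60 = 106.766667 rev/s
J = V / (n·D) = 91.99 / (106.766667 × 3.605) = 0.239001
regime bands: climb J<0.6770 | cruise [0.6770, 1.3540) | windmill J≥1.3540
J = 0.2390 → climb

J = 0.2390, regime = climb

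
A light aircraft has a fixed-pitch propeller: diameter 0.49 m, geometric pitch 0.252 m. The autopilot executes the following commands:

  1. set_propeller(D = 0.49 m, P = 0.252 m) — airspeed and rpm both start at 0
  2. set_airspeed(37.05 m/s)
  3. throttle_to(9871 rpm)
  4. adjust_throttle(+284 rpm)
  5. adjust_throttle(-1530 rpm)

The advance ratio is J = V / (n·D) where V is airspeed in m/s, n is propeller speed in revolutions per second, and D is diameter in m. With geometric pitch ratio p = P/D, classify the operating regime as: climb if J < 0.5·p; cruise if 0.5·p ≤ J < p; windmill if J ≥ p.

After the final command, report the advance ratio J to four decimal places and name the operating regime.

J = 0.5260, regime = windmill

set_propeller: D = 0.49 m, P = 0.252 m (p = P/D = 0.514286); state ← (V=0, rpm=0)
set_airspeed(37.05): V ← 37.05 m/s
throttle_to(9871): rpm ← 9871
adjust_throttle(+284): rpm ← 9871 +284 = 10155
adjust_throttle(-1530): rpm ← 10155 -1530 = 8625
final state: V = 37.05 m/s, rpm = 8625 → n = rpm/60 = 143.750000 rev/s
J = V / (n·D) = 37.05 / (143.750000 × 0.49) = 0.525998
regime bands: climb J<0.2571 | cruise [0.2571, 0.5143) | windmill J≥0.5143
J = 0.5260 → windmill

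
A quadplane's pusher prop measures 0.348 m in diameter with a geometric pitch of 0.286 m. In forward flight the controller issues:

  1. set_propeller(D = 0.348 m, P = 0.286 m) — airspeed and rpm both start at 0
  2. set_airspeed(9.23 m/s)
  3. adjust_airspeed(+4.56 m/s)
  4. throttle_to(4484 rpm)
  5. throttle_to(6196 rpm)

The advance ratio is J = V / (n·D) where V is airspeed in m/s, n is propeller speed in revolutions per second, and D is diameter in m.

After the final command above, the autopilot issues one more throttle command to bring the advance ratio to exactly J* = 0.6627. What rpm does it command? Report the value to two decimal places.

rpm = 3587.73

set_propeller: D = 0.348 m, P = 0.286 m (p = P/D = 0.821839); state ← (V=0, rpm=0)
set_airspeed(9.23): V ← 9.23 m/s
adjust_airspeed(+4.56): V ← 9.23 +4.56 = 13.79 m/s
throttle_to(4484): rpm ← 4484
throttle_to(6196): rpm ← 6196
final state: V = 13.79 m/s, rpm = 6196 → n = rpm/60 = 103.266667 rev/s
target J* = 0.6627; solve J* = V/(n·D) for n: n = V/(J*·D) = 13.79/(0.6627 × 0.348) = 59.795438 rev/s
rpm = 60·n = 3587.726282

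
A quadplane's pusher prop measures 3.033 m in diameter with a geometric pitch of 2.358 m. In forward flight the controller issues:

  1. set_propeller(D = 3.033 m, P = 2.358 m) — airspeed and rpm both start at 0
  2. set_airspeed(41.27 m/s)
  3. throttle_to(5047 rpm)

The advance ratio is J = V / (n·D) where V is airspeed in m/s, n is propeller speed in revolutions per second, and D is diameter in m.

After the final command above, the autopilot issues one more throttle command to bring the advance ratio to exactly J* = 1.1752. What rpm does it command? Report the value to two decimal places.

set_propeller: D = 3.033 m, P = 2.358 m (p = P/D = 0.777448); state ← (V=0, rpm=0)
set_airspeed(41.27): V ← 41.27 m/s
throttle_to(5047): rpm ← 5047
final state: V = 41.27 m/s, rpm = 5047 → n = rpm/60 = 84.116667 rev/s
target J* = 1.1752; solve J* = V/(n·D) for n: n = V/(J*·D) = 41.27/(1.1752 × 3.033) = 11.578446 rev/s
rpm = 60·n = 694.706762

rpm = 694.71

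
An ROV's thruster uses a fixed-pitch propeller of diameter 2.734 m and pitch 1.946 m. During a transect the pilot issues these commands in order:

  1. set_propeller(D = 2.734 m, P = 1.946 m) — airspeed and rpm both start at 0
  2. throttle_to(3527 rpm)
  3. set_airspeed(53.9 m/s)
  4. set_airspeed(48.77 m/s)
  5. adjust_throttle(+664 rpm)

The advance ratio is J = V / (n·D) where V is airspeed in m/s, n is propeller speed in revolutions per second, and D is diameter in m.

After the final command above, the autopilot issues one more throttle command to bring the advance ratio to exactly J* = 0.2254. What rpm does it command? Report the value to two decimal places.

rpm = 4748.45

set_propeller: D = 2.734 m, P = 1.946 m (p = P/D = 0.711778); state ← (V=0, rpm=0)
throttle_to(3527): rpm ← 3527
set_airspeed(53.9): V ← 53.9 m/s
set_airspeed(48.77): V ← 48.77 m/s
adjust_throttle(+664): rpm ← 3527 +664 = 4191
final state: V = 48.77 m/s, rpm = 4191 → n = rpm/60 = 69.850000 rev/s
target J* = 0.2254; solve J* = V/(n·D) for n: n = V/(J*·D) = 48.77/(0.2254 × 2.734) = 79.140781 rev/s
rpm = 60·n = 4748.446880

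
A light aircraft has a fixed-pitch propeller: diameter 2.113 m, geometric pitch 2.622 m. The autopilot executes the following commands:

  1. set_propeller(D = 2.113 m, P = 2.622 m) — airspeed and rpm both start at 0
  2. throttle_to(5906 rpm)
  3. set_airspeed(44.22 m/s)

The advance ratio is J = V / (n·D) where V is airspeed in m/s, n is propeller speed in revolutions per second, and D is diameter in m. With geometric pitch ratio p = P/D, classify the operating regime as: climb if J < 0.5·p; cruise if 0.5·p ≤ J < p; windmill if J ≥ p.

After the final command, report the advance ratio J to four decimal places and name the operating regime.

set_propeller: D = 2.113 m, P = 2.622 m (p = P/D = 1.240890); state ← (V=0, rpm=0)
throttle_to(5906): rpm ← 5906
set_airspeed(44.22): V ← 44.22 m/s
final state: V = 44.22 m/s, rpm = 5906 → n = rpm/60 = 98.433333 rev/s
J = V / (n·D) = 44.22 / (98.433333 × 2.113) = 0.212607
regime bands: climb J<0.6204 | cruise [0.6204, 1.2409) | windmill J≥1.2409
J = 0.2126 → climb

J = 0.2126, regime = climb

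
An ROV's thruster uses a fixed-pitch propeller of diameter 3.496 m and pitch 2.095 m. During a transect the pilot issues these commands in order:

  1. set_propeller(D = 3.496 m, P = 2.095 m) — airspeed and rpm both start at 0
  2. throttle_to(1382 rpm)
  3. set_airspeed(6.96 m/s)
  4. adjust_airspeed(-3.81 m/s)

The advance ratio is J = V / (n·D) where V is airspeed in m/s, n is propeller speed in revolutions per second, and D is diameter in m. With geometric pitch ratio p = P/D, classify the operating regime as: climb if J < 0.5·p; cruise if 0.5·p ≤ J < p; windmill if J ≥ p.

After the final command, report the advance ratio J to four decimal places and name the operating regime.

J = 0.0391, regime = climb

set_propeller: D = 3.496 m, P = 2.095 m (p = P/D = 0.599256); state ← (V=0, rpm=0)
throttle_to(1382): rpm ← 1382
set_airspeed(6.96): V ← 6.96 m/s
adjust_airspeed(-3.81): V ← 6.96 -3.81 = 3.15 m/s
final state: V = 3.15 m/s, rpm = 1382 → n = rpm/60 = 23.033333 rev/s
J = V / (n·D) = 3.15 / (23.033333 × 3.496) = 0.039119
regime bands: climb J<0.2996 | cruise [0.2996, 0.5993) | windmill J≥0.5993
J = 0.0391 → climb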